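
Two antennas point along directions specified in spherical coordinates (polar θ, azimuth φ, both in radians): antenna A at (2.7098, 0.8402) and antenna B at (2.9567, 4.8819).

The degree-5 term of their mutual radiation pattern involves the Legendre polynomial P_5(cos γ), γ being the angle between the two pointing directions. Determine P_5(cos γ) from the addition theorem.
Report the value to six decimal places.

Addition theorem: P_5(cos γ) = (4π/11) Σ_m Y*_{lm}(Ω₁) Y_{lm}(Ω₂), m = −5…5:
  [-5]  conj(Y_{5,-5})(Ω₁) = -0.002916-0.005196i ; Y_{5,-5}(Ω₂) = +0.000073+0.000065i ; Δ = +0.000000-0.000001i
  [-4]  conj(Y_{5,-4})(Ω₁) = +0.039911+0.008892i ; Y_{5,-4}(Ω₂) = -0.001283+0.001034i ; Δ = -0.000060+0.000030i
  [-3]  conj(Y_{5,-3})(Ω₁) = -0.132473+0.094773i ; Y_{5,-3}(Ω₂) = -0.008054-0.014449i ; Δ = +0.002436+0.001151i
  [-2]  conj(Y_{5,-2})(Ω₁) = +0.043482-0.395133i ; Y_{5,-2}(Ω₂) = +0.100812-0.035550i ; Δ = -0.009663-0.041380i
  [-1]  conj(Y_{5,-1})(Ω₁) = +0.334543+0.373377i ; Y_{5,-1}(Ω₂) = +0.070304+0.410766i ; Δ = -0.129851+0.163669i
  [+0]  conj(Y_{5,0})(Ω₁) = -0.013230-0.000000i ; Y_{5,0}(Ω₂) = -0.710354+0.000000i ; Δ = +0.009398+0.000000i
  [+1]  conj(Y_{5,1})(Ω₁) = -0.334543+0.373377i ; Y_{5,1}(Ω₂) = -0.070304+0.410766i ; Δ = -0.129851-0.163669i
  [+2]  conj(Y_{5,2})(Ω₁) = +0.043482+0.395133i ; Y_{5,2}(Ω₂) = +0.100812+0.035550i ; Δ = -0.009663+0.041380i
  [+3]  conj(Y_{5,3})(Ω₁) = +0.132473+0.094773i ; Y_{5,3}(Ω₂) = +0.008054-0.014449i ; Δ = +0.002436-0.001151i
  [+4]  conj(Y_{5,4})(Ω₁) = +0.039911-0.008892i ; Y_{5,4}(Ω₂) = -0.001283-0.001034i ; Δ = -0.000060-0.000030i
  [+5]  conj(Y_{5,5})(Ω₁) = +0.002916-0.005196i ; Y_{5,5}(Ω₂) = -0.000073+0.000065i ; Δ = +0.000000+0.000001i
Accumulated sum -0.264878-0.000000i; after 4π/(2l+1) scaling, -0.302596-0.000000i ⇒ P_5 = -0.302596

-0.302596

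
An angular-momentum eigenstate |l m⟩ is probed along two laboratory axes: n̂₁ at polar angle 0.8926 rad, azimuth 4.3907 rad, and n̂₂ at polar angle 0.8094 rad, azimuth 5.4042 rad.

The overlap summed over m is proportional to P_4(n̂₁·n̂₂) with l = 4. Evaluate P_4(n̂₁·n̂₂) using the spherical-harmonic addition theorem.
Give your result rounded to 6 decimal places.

Addition theorem: P_4(cos γ) = (4π/9) Σ_m Y*_{lm}(Ω₁) Y_{lm}(Ω₂), m = −4…4:
  m=-4: (0.045600, -0.156199) × (-0.113091, -0.044430) = (-0.012097, 0.015639)  (running Σ = (-0.012097, 0.015639))
  m=-3: (0.304835, 0.211123) × (-0.286726, 0.158370) = (-0.120840, -0.012258)  (running Σ = (-0.132937, 0.003381))
  m=-2: (-0.284879, 0.213604) × (-0.076067, 0.401640) = (-0.064122, -0.130667)  (running Σ = (-0.197059, -0.127286))
  m=-1: (0.017880, 0.053651) × (0.050049, 0.060417) = (-0.002347, 0.003765)  (running Σ = (-0.199405, -0.123521))
  m=0: (-0.358170, -0.000000) × (-0.354362, 0.000000) = (0.126922, 0.000000)  (running Σ = (-0.072484, -0.123521))
  m=1: (-0.017880, 0.053651) × (-0.050049, 0.060417) = (-0.002347, -0.003765)  (running Σ = (-0.074830, -0.127286))
  m=2: (-0.284879, -0.213604) × (-0.076067, -0.401640) = (-0.064122, 0.130667)  (running Σ = (-0.138952, 0.003381))
  m=3: (-0.304835, 0.211123) × (0.286726, 0.158370) = (-0.120840, 0.012258)  (running Σ = (-0.259792, 0.015639))
  m=4: (0.045600, 0.156199) × (-0.113091, 0.044430) = (-0.012097, -0.015639)  (running Σ = (-0.271889, -0.000000))
Accumulated sum (-0.271889, -0.000000); after 4π/(2l+1) scaling, (-0.379628, -0.000000) ⇒ P_4 = -0.379628

-0.379628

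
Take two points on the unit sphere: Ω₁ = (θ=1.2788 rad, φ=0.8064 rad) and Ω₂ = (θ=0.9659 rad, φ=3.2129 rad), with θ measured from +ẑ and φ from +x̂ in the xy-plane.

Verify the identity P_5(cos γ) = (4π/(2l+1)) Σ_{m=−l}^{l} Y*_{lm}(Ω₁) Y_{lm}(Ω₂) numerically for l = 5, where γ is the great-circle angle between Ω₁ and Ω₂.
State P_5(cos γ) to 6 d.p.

-0.241197

Term-by-term m-sum for l=5 (normalisation 4π/11 = 1.142397):
  m=-5: Y*=-0.23520 - 0.29062j  Y=-0.16378 + 0.06100j  product 0.05625 + 0.03325j
  m=-4: Y*=-0.35413 - 0.02982j  Y=0.36666 - 0.10752j  product -0.13305 + 0.02714j
  m=-3: Y*=0.05795 - 0.05107j  Y=-0.35946 + 0.07809j  product -0.01684 + 0.02288j
  m=-2: Y*=0.01412 - 0.33591j  Y=-0.01925 + 0.00276j  product 0.00066 + 0.00650j
  m=-1: Y*=-0.00338 - 0.00353j  Y=0.34983 - 0.02499j  product -0.00127 - 0.00115j
  m=+0: Y*=0.32427 + 0.00000j  Y=-0.06975 + 0.00000j  product -0.02262 + 0.00000j
  m=+1: Y*=0.00338 - 0.00353j  Y=-0.34983 - 0.02499j  product -0.00127 + 0.00115j
  m=+2: Y*=0.01412 + 0.33591j  Y=-0.01925 - 0.00276j  product 0.00066 - 0.00650j
  m=+3: Y*=-0.05795 - 0.05107j  Y=0.35946 + 0.07809j  product -0.01684 - 0.02288j
  m=+4: Y*=-0.35413 + 0.02982j  Y=0.36666 + 0.10752j  product -0.13305 - 0.02714j
  m=+5: Y*=0.23520 - 0.29062j  Y=0.16378 + 0.06100j  product 0.05625 - 0.03325j
Total Σ_m = -0.21113 + 0.00000j. Multiply by 1.142397: -0.24120 + 0.00000j. P_5(cos γ) = -0.241197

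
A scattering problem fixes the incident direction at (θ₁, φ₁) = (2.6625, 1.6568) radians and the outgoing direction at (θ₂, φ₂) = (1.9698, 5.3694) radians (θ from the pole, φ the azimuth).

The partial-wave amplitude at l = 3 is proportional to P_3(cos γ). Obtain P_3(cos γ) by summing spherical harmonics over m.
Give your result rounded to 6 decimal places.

Expand P_3 via completeness: Σ_{m} conj(Y_{3,m}) at Ω₁ times Y_{3,m} at Ω₂ —
  m=-3: 0.01043 - 0.03952j × -0.30063 + 0.12719j = 0.00189 + 0.01321j  (running Σ = 0.00189 + 0.01321j)
  m=-2: 0.18987 + 0.03299j × 0.08561 - 0.32606j = 0.02701 - 0.05909j  (running Σ = 0.02890 - 0.04588j)
  m=-1: -0.03759 + 0.43601j × -0.04462 - 0.05785j = 0.02690 - 0.01728j  (running Σ = 0.05580 - 0.06316j)
  m=0: -0.31047 + 0.00000j × 0.32553 + 0.00000j = -0.10107 + 0.00000j  (running Σ = -0.04526 - 0.06316j)
  m=1: 0.03759 + 0.43601j × 0.04462 - 0.05785j = 0.02690 + 0.01728j  (running Σ = -0.01836 - 0.04588j)
  m=2: 0.18987 - 0.03299j × 0.08561 + 0.32606j = 0.02701 + 0.05909j  (running Σ = 0.00865 + 0.01321j)
  m=3: -0.01043 - 0.03952j × 0.30063 + 0.12719j = 0.00189 - 0.01321j  (running Σ = 0.01054 + 0.00000j)
Total Σ_m = 0.01054 + 0.00000j. Multiply by 1.795196: 0.01892 + 0.00000j. P_3(cos γ) = 0.018921

0.018921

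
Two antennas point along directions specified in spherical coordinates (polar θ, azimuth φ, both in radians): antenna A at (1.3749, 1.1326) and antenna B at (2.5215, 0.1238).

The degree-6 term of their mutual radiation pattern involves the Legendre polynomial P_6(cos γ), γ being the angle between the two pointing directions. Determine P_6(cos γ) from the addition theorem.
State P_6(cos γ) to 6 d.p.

Summing Y*_{l m}(θ₁,φ₁)·Y_{l m}(θ₂,φ₂) over m ∈ [−6, 6]; prefactor 4π/(2·6+1) = 0.966644:
  m=-6: +0.374973+0.210935i × +0.013702-0.012582i = +0.007792-0.001828i  (running Σ = +0.007792-0.001828i)
  m=-5: +0.240672-0.171885i × -0.073503+0.052364i = -0.008690+0.025237i  (running Σ = -0.000898+0.023409i)
  m=-4: +0.034862+0.189440i × +0.225005-0.121522i = +0.030865+0.038388i  (running Σ = +0.029968+0.061797i)
  m=-3: +0.299005+0.078329i × -0.415407+0.161790i = -0.136881+0.015838i  (running Σ = -0.106914+0.077635i)
  m=-2: -0.073272+0.087987i × +0.378966-0.095798i = -0.019339+0.040363i  (running Σ = -0.126253+0.117999i)
  m=-1: +0.130518+0.278540i × +0.076117-0.009472i = +0.012573+0.019965i  (running Σ = -0.113680+0.137964i)
  m=0: -0.092904-0.000000i × -0.414617+0.000000i = +0.038520+0.000000i  (running Σ = -0.075160+0.137964i)
  m=1: -0.130518+0.278540i × -0.076117-0.009472i = +0.012573-0.019965i  (running Σ = -0.062587+0.117999i)
  m=2: -0.073272-0.087987i × +0.378966+0.095798i = -0.019339-0.040363i  (running Σ = -0.081926+0.077635i)
  m=3: -0.299005+0.078329i × +0.415407+0.161790i = -0.136881-0.015838i  (running Σ = -0.218808+0.061797i)
  m=4: +0.034862-0.189440i × +0.225005+0.121522i = +0.030865-0.038388i  (running Σ = -0.187942+0.023409i)
  m=5: -0.240672-0.171885i × +0.073503+0.052364i = -0.008690-0.025237i  (running Σ = -0.196632-0.001828i)
  m=6: +0.374973-0.210935i × +0.013702+0.012582i = +0.007792+0.001828i  (running Σ = -0.188840+0.000000i)
Accumulated sum -0.188840+0.000000i; after 4π/(2l+1) scaling, -0.182541+0.000000i ⇒ P_6 = -0.182541

-0.182541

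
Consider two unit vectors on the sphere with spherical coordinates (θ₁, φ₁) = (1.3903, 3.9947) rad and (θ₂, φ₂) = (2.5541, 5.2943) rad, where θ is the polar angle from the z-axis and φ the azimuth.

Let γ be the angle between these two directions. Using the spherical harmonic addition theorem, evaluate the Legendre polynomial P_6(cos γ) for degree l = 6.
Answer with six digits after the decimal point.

-0.312426

Expand P_6 via completeness: Σ_{m} conj(Y_{6,m}) at Ω₁ times Y_{6,m} at Ω₂ —
  term(m=-6) = 0.00035 - 0.00612j   from Y*(Ω₁)=0.17303 - 0.40223j, Y(Ω₂)=0.01316 - 0.00480j
  term(m=-5) = -0.01971 + 0.00430j   from Y*(Ω₁)=0.11961 + 0.24962j, Y(Ω₂)=-0.01676 + 0.07092j
  term(m=-4) = -0.02246 - 0.04252j   from Y*(Ω₁)=0.20784 + 0.05771j, Y(Ω₂)=-0.15308 - 0.16208j
  term(m=-3) = -0.09131 + 0.08630j   from Y*(Ω₁)=-0.24599 + 0.16196j, Y(Ω₂)=0.42008 - 0.07425j
  term(m=-2) = -0.05359 - 0.03230j   from Y*(Ω₁)=-0.01933 + 0.14185j, Y(Ω₂)=-0.17301 + 0.40137j
  term(m=-1) = -0.00082 + 0.00297j   from Y*(Ω₁)=-0.19462 - 0.22293j, Y(Ω₂)=-0.00572 - 0.00869j
  term(m=+0) = 0.05189 + 0.00000j   from Y*(Ω₁)=-0.12305 + 0.00000j, Y(Ω₂)=-0.42172 + 0.00000j
  term(m=+1) = -0.00082 - 0.00297j   from Y*(Ω₁)=0.19462 - 0.22293j, Y(Ω₂)=0.00572 - 0.00869j
  term(m=+2) = -0.05359 + 0.03230j   from Y*(Ω₁)=-0.01933 - 0.14185j, Y(Ω₂)=-0.17301 - 0.40137j
  term(m=+3) = -0.09131 - 0.08630j   from Y*(Ω₁)=0.24599 + 0.16196j, Y(Ω₂)=-0.42008 - 0.07425j
  term(m=+4) = -0.02246 + 0.04252j   from Y*(Ω₁)=0.20784 - 0.05771j, Y(Ω₂)=-0.15308 + 0.16208j
  term(m=+5) = -0.01971 - 0.00430j   from Y*(Ω₁)=-0.11961 + 0.24962j, Y(Ω₂)=0.01676 + 0.07092j
  term(m=+6) = 0.00035 + 0.00612j   from Y*(Ω₁)=0.17303 + 0.40223j, Y(Ω₂)=0.01316 + 0.00480j
Total Σ_m = -0.32321 + 0.00000j. Multiply by 0.966644: -0.31243 + 0.00000j. P_6(cos γ) = -0.312426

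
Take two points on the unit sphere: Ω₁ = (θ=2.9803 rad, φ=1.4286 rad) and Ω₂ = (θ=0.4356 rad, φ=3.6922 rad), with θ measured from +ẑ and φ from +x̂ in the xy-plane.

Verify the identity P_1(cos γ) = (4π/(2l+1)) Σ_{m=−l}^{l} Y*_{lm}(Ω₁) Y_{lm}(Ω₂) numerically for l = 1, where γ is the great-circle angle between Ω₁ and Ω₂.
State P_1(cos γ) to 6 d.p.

Term-by-term m-sum for l=1 (normalisation 4π/3 = 4.188790):
  m=-1: 0.00786 + 0.05492j × -0.12424 + 0.07627j = -0.00517 - 0.00622j  (running Σ = -0.00517 - 0.00622j)
  m=0: -0.48226 + 0.00000j × 0.44298 + 0.00000j = -0.21363 + 0.00000j  (running Σ = -0.21880 - 0.00622j)
  m=1: -0.00786 + 0.05492j × 0.12424 + 0.07627j = -0.00517 + 0.00622j  (running Σ = -0.22396 + 0.00000j)
Total Σ_m = -0.22396 + 0.00000j. Multiply by 4.188790: -0.93813 + 0.00000j. P_1(cos γ) = -0.938130

-0.938130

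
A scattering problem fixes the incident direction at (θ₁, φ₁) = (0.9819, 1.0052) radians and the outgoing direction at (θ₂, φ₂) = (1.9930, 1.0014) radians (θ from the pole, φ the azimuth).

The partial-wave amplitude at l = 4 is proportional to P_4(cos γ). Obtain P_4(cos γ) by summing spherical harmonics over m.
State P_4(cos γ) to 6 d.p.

Expand P_4 via completeness: Σ_{m} conj(Y_{4,m}) at Ω₁ times Y_{4,m} at Ω₂ —
  m=-4: Y*=(-0.134948, -0.162978)  Y=(-0.198972, 0.232999)  product (0.064825, 0.000985)
  m=-3: Y*=(-0.396594, 0.050234)  Y=(0.385632, 0.053319)  product (-0.155618, -0.001774)
  m=-2: Y*=(-0.114158, 0.242736)  Y=(-0.020441, -0.044335)  product (0.013095, 0.000100)
  m=-1: Y*=(-0.098411, -0.155034)  Y=(0.173951, -0.271748)  product (-0.059249, -0.000225)
  m=+0: Y*=(-0.309330, -0.000000)  Y=(-0.111135, 0.000000)  product (0.034377, 0.000000)
  m=+1: Y*=(0.098411, -0.155034)  Y=(-0.173951, -0.271748)  product (-0.059249, 0.000225)
  m=+2: Y*=(-0.114158, -0.242736)  Y=(-0.020441, 0.044335)  product (0.013095, -0.000100)
  m=+3: Y*=(0.396594, 0.050234)  Y=(-0.385632, 0.053319)  product (-0.155618, 0.001774)
  m=+4: Y*=(-0.134948, 0.162978)  Y=(-0.198972, -0.232999)  product (0.064825, -0.000985)
Accumulated sum (-0.239516, 0.000000); after 4π/(2l+1) scaling, (-0.334428, 0.000000) ⇒ P_4 = -0.334428

-0.334428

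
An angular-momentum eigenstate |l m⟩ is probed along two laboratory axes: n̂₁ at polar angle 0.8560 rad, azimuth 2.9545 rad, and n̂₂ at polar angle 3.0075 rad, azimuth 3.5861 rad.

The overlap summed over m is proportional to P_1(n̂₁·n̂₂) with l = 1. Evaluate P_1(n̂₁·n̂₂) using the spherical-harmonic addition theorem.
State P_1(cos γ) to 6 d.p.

Addition theorem: P_1(cos γ) = (4π/3) Σ_m Y*_{lm}(Ω₁) Y_{lm}(Ω₂), m = −1…1:
  m=-1: Y*=(-0.256373, 0.048533)  Y=(-0.041701, 0.019862)  product (0.009727, -0.007116)
  m=+0: Y*=(0.320261, -0.000000)  Y=(-0.484216, 0.000000)  product (-0.155076, 0.000000)
  m=+1: Y*=(0.256373, 0.048533)  Y=(0.041701, 0.019862)  product (0.009727, 0.007116)
Σ over m = (-0.135622, 0.000000); ×(4π/3) → (-0.568091, 0.000000). Real part: -0.568091

-0.568091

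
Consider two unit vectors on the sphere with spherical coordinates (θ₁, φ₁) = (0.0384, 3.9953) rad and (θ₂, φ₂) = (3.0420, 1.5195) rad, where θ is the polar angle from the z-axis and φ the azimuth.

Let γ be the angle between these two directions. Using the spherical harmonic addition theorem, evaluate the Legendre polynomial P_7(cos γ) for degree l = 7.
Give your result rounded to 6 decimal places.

Term-by-term m-sum for l=7 (normalisation 4π/15 = 0.837758):
  m=-7: -0.00000 + 0.00000j × -0.00000 + 0.00000j = 0.00000 - 0.00000j  (running Σ = 0.00000 - 0.00000j)
  m=-6: 0.00000 - 0.00000j × 0.00000 + 0.00000j = 0.00000 - 0.00000j  (running Σ = 0.00000 - 0.00000j)
  m=-5: 0.00000 + 0.00000j × 0.00001 - 0.00004j = 0.00000 - 0.00000j  (running Σ = 0.00000 - 0.00000j)
  m=-4: -0.00002 - 0.00000j × -0.00069 - 0.00014j = 0.00000 + 0.00000j  (running Σ = 0.00000 + 0.00000j)
  m=-3: 0.00042 - 0.00027j × -0.00130 + 0.00836j = 0.00000 + 0.00000j  (running Σ = 0.00000 + 0.00000j)
  m=-2: -0.00150 + 0.01090j × 0.07084 + 0.00729j = -0.00019 + 0.00076j  (running Σ = -0.00018 + 0.00077j)
  m=-1: -0.10212 - 0.11711j × 0.01947 - 0.37932j = -0.04641 + 0.03645j  (running Σ = -0.04660 + 0.03722j)
  m=0: 1.07011 + 0.00000j × -0.94596 + 0.00000j = -1.01228 + 0.00000j  (running Σ = -1.05888 + 0.03722j)
  m=1: 0.10212 - 0.11711j × -0.01947 - 0.37932j = -0.04641 - 0.03645j  (running Σ = -1.10529 + 0.00077j)
  m=2: -0.00150 - 0.01090j × 0.07084 - 0.00729j = -0.00019 - 0.00076j  (running Σ = -1.10548 + 0.00000j)
  m=3: -0.00042 - 0.00027j × 0.00130 + 0.00836j = 0.00000 - 0.00000j  (running Σ = -1.10548 + 0.00000j)
  m=4: -0.00002 + 0.00000j × -0.00069 + 0.00014j = 0.00000 - 0.00000j  (running Σ = -1.10548 - 0.00000j)
  m=5: -0.00000 + 0.00000j × -0.00001 - 0.00004j = 0.00000 + 0.00000j  (running Σ = -1.10548 - 0.00000j)
  m=6: 0.00000 + 0.00000j × 0.00000 - 0.00000j = 0.00000 + 0.00000j  (running Σ = -1.10548 - 0.00000j)
  m=7: 0.00000 + 0.00000j × 0.00000 + 0.00000j = 0.00000 + 0.00000j  (running Σ = -1.10548 - 0.00000j)
Σ over m = -1.10548 - 0.00000j; ×(4π/15) → -0.92612 - 0.00000j. Real part: -0.926121

-0.926121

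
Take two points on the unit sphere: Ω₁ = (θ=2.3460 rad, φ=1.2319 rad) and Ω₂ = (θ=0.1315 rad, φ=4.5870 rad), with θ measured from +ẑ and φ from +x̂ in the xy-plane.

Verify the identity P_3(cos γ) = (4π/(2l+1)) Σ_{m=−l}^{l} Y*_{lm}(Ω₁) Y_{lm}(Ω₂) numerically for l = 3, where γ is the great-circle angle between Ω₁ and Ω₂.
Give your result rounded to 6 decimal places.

Expand P_3 via completeness: Σ_{m} conj(Y_{3,m}) at Ω₁ times Y_{3,m} at Ω₂ —
  m=-3: Y*=(-0.129294, -0.080004)  Y=(0.000346, -0.000875)  product (-0.000115, 0.000085)
  m=-2: Y*=(0.284254, -0.228829)  Y=(-0.016874, -0.004323)  product (-0.005786, 0.002633)
  m=-1: Y*=(0.111202, 0.315470)  Y=(-0.020743, 0.164558)  product (-0.054220, 0.011756)
  m=+0: Y*=(0.143898, -0.000000)  Y=(0.708106, 0.000000)  product (0.101895, 0.000000)
  m=+1: Y*=(-0.111202, 0.315470)  Y=(0.020743, 0.164558)  product (-0.054220, -0.011756)
  m=+2: Y*=(0.284254, 0.228829)  Y=(-0.016874, 0.004323)  product (-0.005786, -0.002633)
  m=+3: Y*=(0.129294, -0.080004)  Y=(-0.000346, -0.000875)  product (-0.000115, -0.000085)
Total Σ_m = (-0.018346, 0.000000). Multiply by 1.795196: (-0.032934, 0.000000). P_3(cos γ) = -0.032934

-0.032934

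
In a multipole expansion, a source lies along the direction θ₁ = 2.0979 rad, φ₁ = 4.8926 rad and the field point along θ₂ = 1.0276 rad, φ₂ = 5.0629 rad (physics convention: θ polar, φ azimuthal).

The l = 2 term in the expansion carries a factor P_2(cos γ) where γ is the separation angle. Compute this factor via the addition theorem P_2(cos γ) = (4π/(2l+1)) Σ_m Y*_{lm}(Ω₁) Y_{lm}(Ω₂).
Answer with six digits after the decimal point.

Summing Y*_{l m}(θ₁,φ₁)·Y_{l m}(θ₂,φ₂) over m ∈ [−2, 2]; prefactor 4π/(2·2+1) = 2.513274:
  m=-2: Y*=-0.269992-0.101756i  Y=-0.216323+0.182585i  product +0.076985-0.027284i
  m=-1: Y*=-0.060200+0.330430i  Y=+0.117378+0.321050i  product -0.113151+0.019458i
  m=+0: Y*=-0.075970-0.000000i  Y=-0.062612+0.000000i  product +0.004757+0.000000i
  m=+1: Y*=+0.060200+0.330430i  Y=-0.117378+0.321050i  product -0.113151-0.019458i
  m=+2: Y*=-0.269992+0.101756i  Y=-0.216323-0.182585i  product +0.076985+0.027284i
Accumulated sum -0.067576+0.000000i; after 4π/(2l+1) scaling, -0.169836+0.000000i ⇒ P_2 = -0.169836

-0.169836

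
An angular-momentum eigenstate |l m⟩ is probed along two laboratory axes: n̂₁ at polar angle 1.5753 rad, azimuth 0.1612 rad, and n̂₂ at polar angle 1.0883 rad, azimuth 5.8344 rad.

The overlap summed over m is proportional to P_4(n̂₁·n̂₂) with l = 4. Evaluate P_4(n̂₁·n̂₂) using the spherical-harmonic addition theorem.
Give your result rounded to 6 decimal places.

Expand P_4 via completeness: Σ_{m} conj(Y_{4,m}) at Ω₁ times Y_{4,m} at Ω₂ —
  m=-4: Y*=(0.353667, 0.265968)  Y=(-0.060622, 0.265670)  product (-0.092100, 0.077835)
  m=-3: Y*=(-0.004991, -0.002621)  Y=(0.089849, 0.393581)  product (0.000583, -0.002200)
  m=-2: Y*=(-0.317236, -0.105974)  Y=(0.082986, 0.104055)  product (-0.015299, -0.041805)
  m=-1: Y*=(0.006309, 0.001026)  Y=(-0.261561, -0.125957)  product (-0.001521, -0.001063)
  m=+0: Y*=(0.317292, -0.000000)  Y=(-0.194268, 0.000000)  product (-0.061640, 0.000000)
  m=+1: Y*=(-0.006309, 0.001026)  Y=(0.261561, -0.125957)  product (-0.001521, 0.001063)
  m=+2: Y*=(-0.317236, 0.105974)  Y=(0.082986, -0.104055)  product (-0.015299, 0.041805)
  m=+3: Y*=(0.004991, -0.002621)  Y=(-0.089849, 0.393581)  product (0.000583, 0.002200)
  m=+4: Y*=(0.353667, -0.265968)  Y=(-0.060622, -0.265670)  product (-0.092100, -0.077835)
Total Σ_m = (-0.278313, 0.000000). Multiply by 1.396263: (-0.388599, 0.000000). P_4(cos γ) = -0.388599

-0.388599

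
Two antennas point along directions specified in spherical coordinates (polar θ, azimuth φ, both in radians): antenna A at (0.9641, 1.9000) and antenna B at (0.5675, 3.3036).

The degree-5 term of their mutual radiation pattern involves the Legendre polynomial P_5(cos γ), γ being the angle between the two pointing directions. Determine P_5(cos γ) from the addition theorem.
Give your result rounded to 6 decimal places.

Summing Y*_{l m}(θ₁,φ₁)·Y_{l m}(θ₂,φ₂) over m ∈ [−5, 5]; prefactor 4π/(2·5+1) = 1.142397:
  m=-5: (-0.173199, -0.013053) × (-0.014360, 0.015086) = (0.002684, -0.002425)  (running Σ = (0.002684, -0.002425))
  m=-4: (0.095778, 0.368962) × (0.082376, -0.062367) = (0.030901, 0.024420)  (running Σ = (0.033585, 0.021995))
  m=-3: (0.308328, -0.203413) × (-0.256516, 0.135514) = (-0.051525, 0.093961)  (running Σ = (-0.017941, 0.115956))
  m=-2: (0.012775, 0.009882) × (0.443571, -0.148974) = (0.007139, 0.002480)  (running Σ = (-0.010802, 0.118437))
  m=-1: (0.113298, -0.331635) × (-0.282551, 0.046180) = (-0.016698, 0.098936)  (running Σ = (-0.027499, 0.217372))
  m=0: (-0.073208, -0.000000) × (-0.288051, 0.000000) = (0.021088, 0.000000)  (running Σ = (-0.006412, 0.217372))
  m=1: (-0.113298, -0.331635) × (0.282551, 0.046180) = (-0.016698, -0.098936)  (running Σ = (-0.023109, 0.118437))
  m=2: (0.012775, -0.009882) × (0.443571, 0.148974) = (0.007139, -0.002480)  (running Σ = (-0.015971, 0.115956))
  m=3: (-0.308328, -0.203413) × (0.256516, 0.135514) = (-0.051525, -0.093961)  (running Σ = (-0.067496, 0.021995))
  m=4: (0.095778, -0.368962) × (0.082376, 0.062367) = (0.030901, -0.024420)  (running Σ = (-0.036595, -0.002425))
  m=5: (0.173199, -0.013053) × (0.014360, 0.015086) = (0.002684, 0.002425)  (running Σ = (-0.033911, 0.000000))
Accumulated sum (-0.033911, 0.000000); after 4π/(2l+1) scaling, (-0.038740, 0.000000) ⇒ P_5 = -0.038740

-0.038740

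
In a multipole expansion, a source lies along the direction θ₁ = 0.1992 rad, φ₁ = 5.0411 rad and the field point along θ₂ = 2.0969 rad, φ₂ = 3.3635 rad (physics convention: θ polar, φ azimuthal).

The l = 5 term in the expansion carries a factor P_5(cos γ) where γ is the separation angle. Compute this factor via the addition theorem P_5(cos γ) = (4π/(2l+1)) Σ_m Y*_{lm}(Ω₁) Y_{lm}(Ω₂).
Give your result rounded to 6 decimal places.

Summing Y*_{l m}(θ₁,φ₁)·Y_{l m}(θ₂,φ₂) over m ∈ [−5, 5]; prefactor 4π/(2·5+1) = 1.142397:
  m=-5: Y*=+0.000140+0.000010i  Y=-0.099903+0.201005i  product -0.000016+0.000027i
  m=-4: Y*=+0.000559+0.002134i  Y=-0.260194+0.319682i  product -0.000828-0.000377i
  m=-3: Y*=-0.017096+0.011315i  Y=-0.223378+0.175422i  product +0.001834-0.005526i
  m=-2: Y*=-0.096938-0.074834i  Y=+0.139951-0.066539i  product -0.018546-0.004023i
  m=-1: Y*=+0.141907-0.416046i  Y=+0.322865-0.072846i  product +0.015510-0.144664i
  m=+0: Y*=+0.676789-0.000000i  Y=-0.079528+0.000000i  product -0.053824+0.000000i
  m=+1: Y*=-0.141907-0.416046i  Y=-0.322865-0.072846i  product +0.015510+0.144664i
  m=+2: Y*=-0.096938+0.074834i  Y=+0.139951+0.066539i  product -0.018546+0.004023i
  m=+3: Y*=+0.017096+0.011315i  Y=+0.223378+0.175422i  product +0.001834+0.005526i
  m=+4: Y*=+0.000559-0.002134i  Y=-0.260194-0.319682i  product -0.000828+0.000377i
  m=+5: Y*=-0.000140+0.000010i  Y=+0.099903+0.201005i  product -0.000016-0.000027i
Accumulated sum -0.057916-0.000000i; after 4π/(2l+1) scaling, -0.066163-0.000000i ⇒ P_5 = -0.066163

-0.066163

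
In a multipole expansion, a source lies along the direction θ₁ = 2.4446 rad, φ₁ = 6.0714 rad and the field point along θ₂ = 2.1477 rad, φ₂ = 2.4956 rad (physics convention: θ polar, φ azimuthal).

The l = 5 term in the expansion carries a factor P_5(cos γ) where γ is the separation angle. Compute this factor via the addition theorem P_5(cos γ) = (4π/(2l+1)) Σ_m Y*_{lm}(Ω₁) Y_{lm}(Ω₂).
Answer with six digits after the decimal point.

-0.128042

Expand P_5 via completeness: Σ_{m} conj(Y_{5,m}) at Ω₁ times Y_{5,m} at Ω₂ —
  m=-5: 0.02478 - 0.04410j × 0.19123 + 0.01694j = 0.00549 - 0.00801j  (running Σ = 0.00549 - 0.00801j)
  m=-4: -0.12652 + 0.14319j × 0.33523 - 0.20906j = -0.01248 + 0.07445j  (running Σ = -0.00699 + 0.06644j)
  m=-3: 0.31606 - 0.23305j × 0.12266 - 0.31891j = -0.03555 - 0.12938j  (running Σ = -0.04254 - 0.06294j)
  m=-2: -0.37287 + 0.16811j × 0.01921 + 0.06712j = -0.01845 - 0.02180j  (running Σ = -0.06099 - 0.08474j)
  m=-1: 0.00564 - 0.00121j × 0.28002 + 0.21111j = 0.00183 + 0.00085j  (running Σ = -0.05916 - 0.08389j)
  m=0: 0.39263 + 0.00000j × 0.01588 + 0.00000j = 0.00624 + 0.00000j  (running Σ = -0.05292 - 0.08389j)
  m=1: -0.00564 - 0.00121j × -0.28002 + 0.21111j = 0.00183 - 0.00085j  (running Σ = -0.05109 - 0.08474j)
  m=2: -0.37287 - 0.16811j × 0.01921 - 0.06712j = -0.01845 + 0.02180j  (running Σ = -0.06954 - 0.06294j)
  m=3: -0.31606 - 0.23305j × -0.12266 - 0.31891j = -0.03555 + 0.12938j  (running Σ = -0.10509 + 0.06644j)
  m=4: -0.12652 - 0.14319j × 0.33523 + 0.20906j = -0.01248 - 0.07445j  (running Σ = -0.11757 - 0.00801j)
  m=5: -0.02478 - 0.04410j × -0.19123 + 0.01694j = 0.00549 + 0.00801j  (running Σ = -0.11208 + 0.00000j)
Total Σ_m = -0.11208 + 0.00000j. Multiply by 1.142397: -0.12804 + 0.00000j. P_5(cos γ) = -0.128042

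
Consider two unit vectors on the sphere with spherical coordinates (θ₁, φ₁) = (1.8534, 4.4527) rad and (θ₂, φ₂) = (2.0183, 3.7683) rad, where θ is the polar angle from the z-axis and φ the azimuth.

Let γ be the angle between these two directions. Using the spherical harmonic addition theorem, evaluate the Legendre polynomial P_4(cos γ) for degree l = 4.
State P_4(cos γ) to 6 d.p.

-0.257329

Term-by-term m-sum for l=4 (normalisation 4π/9 = 1.396263):
  term(m=-4) = -0.10117 + 0.04325j   from Y*(Ω₁)=0.19094 - 0.32436j, Y(Ω₂)=-0.23538 - 0.17335j
  term(m=-3) = -0.05691 + 0.10868j   from Y*(Ω₁)=-0.21720 - 0.21997j, Y(Ω₂)=-0.12081 - 0.37802j
  term(m=-2) = -0.00238 - 0.01163j   from Y*(Ω₁)=0.12204 - 0.06978j, Y(Ω₂)=0.02636 - 0.08026j
  term(m=-1) = 0.07515 + 0.06132j   from Y*(Ω₁)=-0.07989 - 0.30068j, Y(Ω₂)=-0.25252 + 0.18285j
  term(m=+0) = -0.01367 + 0.00000j   from Y*(Ω₁)=0.09296 + 0.00000j, Y(Ω₂)=-0.14706 + 0.00000j
  term(m=+1) = 0.07515 - 0.06132j   from Y*(Ω₁)=0.07989 - 0.30068j, Y(Ω₂)=0.25252 + 0.18285j
  term(m=+2) = -0.00238 + 0.01163j   from Y*(Ω₁)=0.12204 + 0.06978j, Y(Ω₂)=0.02636 + 0.08026j
  term(m=+3) = -0.05691 - 0.10868j   from Y*(Ω₁)=0.21720 - 0.21997j, Y(Ω₂)=0.12081 - 0.37802j
  term(m=+4) = -0.10117 - 0.04325j   from Y*(Ω₁)=0.19094 + 0.32436j, Y(Ω₂)=-0.23538 + 0.17335j
Σ over m = -0.18430 - 0.00000j; ×(4π/9) → -0.25733 - 0.00000j. Real part: -0.257329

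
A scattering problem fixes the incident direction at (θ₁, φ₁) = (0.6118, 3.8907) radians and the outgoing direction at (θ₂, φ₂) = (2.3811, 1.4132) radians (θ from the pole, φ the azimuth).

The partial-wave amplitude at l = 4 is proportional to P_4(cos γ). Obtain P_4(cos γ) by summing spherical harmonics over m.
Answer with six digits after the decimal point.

Expand P_4 via completeness: Σ_{m} conj(Y_{4,m}) at Ω₁ times Y_{4,m} at Ω₂ —
  m=-4: -0.047647+0.006966i × +0.080692+0.058881i = -0.004255-0.002243i  (running Σ = -0.004255-0.002243i)
  m=-3: +0.121539-0.151370i × +0.135231-0.264392i = -0.023585-0.052604i  (running Σ = -0.027840-0.054847i)
  m=-2: +0.029536+0.406216i × -0.404092-0.131759i = +0.041588-0.168040i  (running Σ = +0.013748-0.222888i)
  m=-1: -0.275424-0.256125i × -0.025001+0.157322i = +0.047180-0.036927i  (running Σ = +0.060928-0.259815i)
  m=0: -0.146648-0.000000i × -0.328341+0.000000i = +0.048151+0.000000i  (running Σ = +0.109078-0.259815i)
  m=1: +0.275424-0.256125i × +0.025001+0.157322i = +0.047180+0.036927i  (running Σ = +0.156258-0.222888i)
  m=2: +0.029536-0.406216i × -0.404092+0.131759i = +0.041588+0.168040i  (running Σ = +0.197846-0.054847i)
  m=3: -0.121539-0.151370i × -0.135231-0.264392i = -0.023585+0.052604i  (running Σ = +0.174261-0.002243i)
  m=4: -0.047647-0.006966i × +0.080692-0.058881i = -0.004255+0.002243i  (running Σ = +0.170006+0.000000i)
Total Σ_m = +0.170006+0.000000i. Multiply by 1.396263: +0.237373+0.000000i. P_4(cos γ) = 0.237373

0.237373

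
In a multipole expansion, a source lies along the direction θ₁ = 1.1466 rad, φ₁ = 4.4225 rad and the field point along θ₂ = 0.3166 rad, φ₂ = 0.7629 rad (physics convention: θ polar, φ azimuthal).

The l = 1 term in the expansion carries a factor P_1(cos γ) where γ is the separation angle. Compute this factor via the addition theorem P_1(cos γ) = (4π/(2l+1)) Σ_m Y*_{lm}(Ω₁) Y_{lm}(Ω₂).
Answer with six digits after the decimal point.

0.144614

Summing Y*_{l m}(θ₁,φ₁)·Y_{l m}(θ₂,φ₂) over m ∈ [−1, 1]; prefactor 4π/(2·1+1) = 4.188790:
  m=-1: -0.090005-0.301735i × +0.077752-0.074330i = -0.029426-0.016770i  (running Σ = -0.029426-0.016770i)
  m=0: +0.201103-0.000000i × +0.464319+0.000000i = +0.093376+0.000000i  (running Σ = +0.063950-0.016770i)
  m=1: +0.090005-0.301735i × -0.077752-0.074330i = -0.029426+0.016770i  (running Σ = +0.034524+0.000000i)
Total Σ_m = +0.034524+0.000000i. Multiply by 4.188790: +0.144614+0.000000i. P_1(cos γ) = 0.144614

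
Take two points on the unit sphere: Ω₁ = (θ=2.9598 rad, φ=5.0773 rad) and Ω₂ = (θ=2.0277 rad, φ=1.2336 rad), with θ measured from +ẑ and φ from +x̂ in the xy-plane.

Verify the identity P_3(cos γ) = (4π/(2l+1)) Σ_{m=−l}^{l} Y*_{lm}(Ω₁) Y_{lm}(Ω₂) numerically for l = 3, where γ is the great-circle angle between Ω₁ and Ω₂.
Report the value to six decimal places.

Term-by-term m-sum for l=3 (normalisation 4π/7 = 1.795196):
  m=-3: Y*=(-0.002191, 0.001130)  Y=(-0.255617, 0.159977)  product (0.000379, -0.000639)
  m=-2: Y*=(0.024486, 0.021905)  Y=(0.283626, 0.226739)  product (0.001978, 0.011765)
  m=-1: Y*=(0.079997, -0.209406)  Y=(-0.002575, 0.007346)  product (0.001332, 0.001127)
  m=+0: Y*=(-0.674070, -0.000000)  Y=(0.333688, 0.000000)  product (-0.224929, -0.000000)
  m=+1: Y*=(-0.079997, -0.209406)  Y=(0.002575, 0.007346)  product (0.001332, -0.001127)
  m=+2: Y*=(0.024486, -0.021905)  Y=(0.283626, -0.226739)  product (0.001978, -0.011765)
  m=+3: Y*=(0.002191, 0.001130)  Y=(0.255617, 0.159977)  product (0.000379, 0.000639)
Σ over m = (-0.217550, 0.000000); ×(4π/7) → (-0.390544, 0.000000). Real part: -0.390544

-0.390544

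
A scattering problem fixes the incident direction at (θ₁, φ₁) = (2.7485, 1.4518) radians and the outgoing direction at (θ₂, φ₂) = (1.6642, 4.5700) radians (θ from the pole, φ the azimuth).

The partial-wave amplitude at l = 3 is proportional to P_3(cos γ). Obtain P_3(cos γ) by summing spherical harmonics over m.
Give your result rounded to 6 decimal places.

0.378420

Term-by-term m-sum for l=3 (normalisation 4π/7 = 1.795196):
  [-3]  conj(Y_{3,-3})(Ω₁) = (-0.008194, -0.021971) ; Y_{3,-3}(Ω₂) = (0.170603, -0.374789) ; Δ = (-0.009632, -0.000677)
  [-2]  conj(Y_{3,-2})(Ω₁) = (0.134610, -0.032655) ; Y_{3,-2}(Ω₂) = (0.090684, 0.026546) ; Δ = (0.013074, 0.000612)
  [-1]  conj(Y_{3,-1})(Ω₁) = (0.048003, 0.401496) ; Y_{3,-1}(Ω₂) = (0.043676, -0.304661) ; Δ = (0.124417, 0.002911)
  [+0]  conj(Y_{3,0})(Ω₁) = (-0.436537, -0.000000) ; Y_{3,0}(Ω₂) = (0.102902, 0.000000) ; Δ = (-0.044921, -0.000000)
  [+1]  conj(Y_{3,1})(Ω₁) = (-0.048003, 0.401496) ; Y_{3,1}(Ω₂) = (-0.043676, -0.304661) ; Δ = (0.124417, -0.002911)
  [+2]  conj(Y_{3,2})(Ω₁) = (0.134610, 0.032655) ; Y_{3,2}(Ω₂) = (0.090684, -0.026546) ; Δ = (0.013074, -0.000612)
  [+3]  conj(Y_{3,3})(Ω₁) = (0.008194, -0.021971) ; Y_{3,3}(Ω₂) = (-0.170603, -0.374789) ; Δ = (-0.009632, 0.000677)
Σ over m = (0.210796, 0.000000); ×(4π/7) → (0.378420, 0.000000). Real part: 0.378420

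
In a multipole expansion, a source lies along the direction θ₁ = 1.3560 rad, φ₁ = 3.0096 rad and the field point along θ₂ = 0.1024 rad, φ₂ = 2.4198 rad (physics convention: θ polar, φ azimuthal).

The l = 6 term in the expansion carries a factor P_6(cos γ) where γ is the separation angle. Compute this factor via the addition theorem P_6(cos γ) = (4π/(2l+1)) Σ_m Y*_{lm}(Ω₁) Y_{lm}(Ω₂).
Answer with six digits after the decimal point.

Summing Y*_{l m}(θ₁,φ₁)·Y_{l m}(θ₂,φ₂) over m ∈ [−6, 6]; prefactor 4π/(2·6+1) = 0.966644:
  [-6]  conj(Y_{6,-6})(Ω₁) = 0.29516 - 0.29906j ; Y_{6,-6}(Ω₂) = -0.00000 - 0.00000j ; Δ = -0.00000 - 0.00000j
  [-5]  conj(Y_{6,-5})(Ω₁) = -0.25087 + 0.19469j ; Y_{6,-5}(Ω₂) = 0.00002 + 0.00001j ; Δ = -0.00001 + 0.00000j
  [-4]  conj(Y_{6,-4})(Ω₁) = -0.14048 + 0.08193j ; Y_{6,-4}(Ω₂) = -0.00037 + 0.00010j ; Δ = 0.00004 - 0.00004j
  [-3]  conj(Y_{6,-3})(Ω₁) = 0.29870 - 0.12488j ; Y_{6,-3}(Ω₂) = 0.00306 - 0.00452j ; Δ = 0.00035 - 0.00173j
  [-2]  conj(Y_{6,-2})(Ω₁) = 0.07513 - 0.02031j ; Y_{6,-2}(Ω₂) = 0.00669 + 0.05233j ; Δ = 0.00157 + 0.00380j
  [-1]  conj(Y_{6,-1})(Ω₁) = -0.31511 + 0.04184j ; Y_{6,-1}(Ω₂) = -0.23985 - 0.21112j ; Δ = 0.08441 + 0.05649j
  [+0]  conj(Y_{6,0})(Ω₁) = -0.05455 + 0.00000j ; Y_{6,0}(Ω₂) = 0.90812 + 0.00000j ; Δ = -0.04954 + 0.00000j
  [+1]  conj(Y_{6,1})(Ω₁) = 0.31511 + 0.04184j ; Y_{6,1}(Ω₂) = 0.23985 - 0.21112j ; Δ = 0.08441 - 0.05649j
  [+2]  conj(Y_{6,2})(Ω₁) = 0.07513 + 0.02031j ; Y_{6,2}(Ω₂) = 0.00669 - 0.05233j ; Δ = 0.00157 - 0.00380j
  [+3]  conj(Y_{6,3})(Ω₁) = -0.29870 - 0.12488j ; Y_{6,3}(Ω₂) = -0.00306 - 0.00452j ; Δ = 0.00035 + 0.00173j
  [+4]  conj(Y_{6,4})(Ω₁) = -0.14048 - 0.08193j ; Y_{6,4}(Ω₂) = -0.00037 - 0.00010j ; Δ = 0.00004 + 0.00004j
  [+5]  conj(Y_{6,5})(Ω₁) = 0.25087 + 0.19469j ; Y_{6,5}(Ω₂) = -0.00002 + 0.00001j ; Δ = -0.00001 - 0.00000j
  [+6]  conj(Y_{6,6})(Ω₁) = 0.29516 + 0.29906j ; Y_{6,6}(Ω₂) = -0.00000 + 0.00000j ; Δ = -0.00000 + 0.00000j
Σ over m = 0.12319 + 0.00000j; ×(4π/13) → 0.11908 + 0.00000j. Real part: 0.119079

0.119079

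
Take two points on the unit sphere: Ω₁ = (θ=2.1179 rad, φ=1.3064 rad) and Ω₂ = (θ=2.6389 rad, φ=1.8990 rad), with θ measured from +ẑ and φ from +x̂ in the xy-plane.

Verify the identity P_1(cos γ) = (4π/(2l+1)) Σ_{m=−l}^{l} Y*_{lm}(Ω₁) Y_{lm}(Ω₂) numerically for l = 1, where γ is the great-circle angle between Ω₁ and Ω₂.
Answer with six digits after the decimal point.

Expand P_1 via completeness: Σ_{m} conj(Y_{1,m}) at Ω₁ times Y_{1,m} at Ω₂ —
  m=-1: Y*=+0.077108+0.284811i  Y=-0.053655-0.157570i  product +0.040740-0.027432i
  m=+0: Y*=-0.254179-0.000000i  Y=-0.428157+0.000000i  product +0.108828+0.000000i
  m=+1: Y*=-0.077108+0.284811i  Y=+0.053655-0.157570i  product +0.040740+0.027432i
Accumulated sum +0.190309+0.000000i; after 4π/(2l+1) scaling, +0.797164+0.000000i ⇒ P_1 = 0.797164

0.797164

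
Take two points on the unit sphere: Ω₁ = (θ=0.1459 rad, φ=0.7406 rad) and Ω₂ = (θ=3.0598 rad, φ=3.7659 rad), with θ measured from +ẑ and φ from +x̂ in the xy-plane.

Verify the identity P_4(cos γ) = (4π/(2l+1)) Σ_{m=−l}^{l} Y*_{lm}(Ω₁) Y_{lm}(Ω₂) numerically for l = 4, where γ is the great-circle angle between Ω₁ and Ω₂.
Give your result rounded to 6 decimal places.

0.978758

Addition theorem: P_4(cos γ) = (4π/9) Σ_m Y*_{lm}(Ω₁) Y_{lm}(Ω₂), m = −4…4:
  m=-4: Y*=(-0.000195, 0.000035)  Y=(-0.000016, -0.000012)  product (0.000000, 0.000000)
  m=-3: Y*=(-0.002306, 0.003027)  Y=(-0.000202, -0.000650)  product (0.000002, 0.000001)
  m=-2: Y*=(0.003702, 0.041211)  Y=(0.004209, -0.012610)  product (0.000535, 0.000127)
  m=-1: Y*=(0.193465, 0.176863)  Y=(0.123564, -0.089019)  product (0.039650, 0.004632)
  m=+0: Y*=(0.758502, -0.000000)  Y=(0.818204, 0.000000)  product (0.620610, 0.000000)
  m=+1: Y*=(-0.193465, 0.176863)  Y=(-0.123564, -0.089019)  product (0.039650, -0.004632)
  m=+2: Y*=(0.003702, -0.041211)  Y=(0.004209, 0.012610)  product (0.000535, -0.000127)
  m=+3: Y*=(0.002306, 0.003027)  Y=(0.000202, -0.000650)  product (0.000002, -0.000001)
  m=+4: Y*=(-0.000195, -0.000035)  Y=(-0.000016, 0.000012)  product (0.000000, -0.000000)
Accumulated sum (0.700984, 0.000000); after 4π/(2l+1) scaling, (0.978758, 0.000000) ⇒ P_4 = 0.978758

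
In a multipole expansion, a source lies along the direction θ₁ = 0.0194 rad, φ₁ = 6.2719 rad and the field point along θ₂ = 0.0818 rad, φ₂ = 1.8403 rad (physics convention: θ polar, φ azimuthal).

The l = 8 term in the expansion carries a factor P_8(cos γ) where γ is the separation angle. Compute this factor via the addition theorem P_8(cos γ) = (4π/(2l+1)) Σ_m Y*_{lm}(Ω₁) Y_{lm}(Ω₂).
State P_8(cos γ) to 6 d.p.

Expand P_8 via completeness: Σ_{m} conj(Y_{8,m}) at Ω₁ times Y_{8,m} at Ω₂ —
  m=-8: Y*=(0.000000, -0.000000)  Y=(-0.000000, -0.000000)  product (-0.000000, -0.000000)
  m=-7: Y*=(0.000000, -0.000000)  Y=(0.000000, -0.000000)  product (0.000000, -0.000000)
  m=-6: Y*=(0.000000, -0.000000)  Y=(0.000000, 0.000002)  product (0.000000, 0.000000)
  m=-5: Y*=(0.000000, -0.000000)  Y=(-0.000034, -0.000008)  product (-0.000000, -0.000000)
  m=-4: Y*=(0.000002, -0.000000)  Y=(0.000280, -0.000522)  product (0.000000, -0.000000)
  m=-3: Y*=(0.000102, -0.000003)  Y=(0.005377, 0.005134)  product (0.000001, 0.000001)
  m=-2: Y*=(0.003875, -0.000087)  Y=(-0.056992, 0.034086)  product (-0.000218, 0.000137)
  m=-1: Y*=(0.095405, -0.001077)  Y=(-0.101187, -0.366322)  product (-0.010048, -0.034840)
  m=+0: Y*=(1.155240, -0.000000)  Y=(1.027144, 0.000000)  product (1.186598, 0.000000)
  m=+1: Y*=(-0.095405, -0.001077)  Y=(0.101187, -0.366322)  product (-0.010048, 0.034840)
  m=+2: Y*=(0.003875, 0.000087)  Y=(-0.056992, -0.034086)  product (-0.000218, -0.000137)
  m=+3: Y*=(-0.000102, -0.000003)  Y=(-0.005377, 0.005134)  product (0.000001, -0.000001)
  m=+4: Y*=(0.000002, 0.000000)  Y=(0.000280, 0.000522)  product (0.000000, 0.000000)
  m=+5: Y*=(-0.000000, -0.000000)  Y=(0.000034, -0.000008)  product (-0.000000, 0.000000)
  m=+6: Y*=(0.000000, 0.000000)  Y=(0.000000, -0.000002)  product (0.000000, -0.000000)
  m=+7: Y*=(-0.000000, -0.000000)  Y=(-0.000000, -0.000000)  product (0.000000, 0.000000)
  m=+8: Y*=(0.000000, 0.000000)  Y=(-0.000000, 0.000000)  product (-0.000000, 0.000000)
Accumulated sum (1.166067, -0.000000); after 4π/(2l+1) scaling, (0.861955, -0.000000) ⇒ P_8 = 0.861955

0.861955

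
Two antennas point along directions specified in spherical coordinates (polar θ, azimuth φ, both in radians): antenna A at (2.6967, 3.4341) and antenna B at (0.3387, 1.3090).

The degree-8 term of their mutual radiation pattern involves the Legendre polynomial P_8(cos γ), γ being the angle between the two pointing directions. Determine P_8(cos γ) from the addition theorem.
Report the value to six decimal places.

Summing Y*_{l m}(θ₁,φ₁)·Y_{l m}(θ₂,φ₂) over m ∈ [−8, 8]; prefactor 4π/(2·8+1) = 0.739198:
  m=-8: Y*=-0.000422+0.000436i  Y=-0.000038+0.000066i  product -0.000000-0.000000i
  m=-7: Y*=-0.002335+0.004521i  Y=-0.000840-0.000225i  product +0.000003-0.000003i
  m=-6: Y*=-0.004917+0.026383i  Y=-0.000000-0.006252i  product +0.000165+0.000031i
  m=-5: Y*=+0.010797+0.099341i  Y=+0.031031-0.008315i  product +0.001161+0.002993i
  m=-4: Y*=+0.103979+0.245408i  Y=+0.060425+0.104656i  product -0.019401+0.025711i
  m=-3: Y*=+0.309518+0.372529i  Y=-0.229378+0.229382i  product -0.156448-0.014452i
  m=-2: Y*=+0.413633+0.273974i  Y=-0.489192-0.282431i  product -0.124967-0.250849i
  m=-1: Y*=+0.026065+0.007849i  Y=+0.116888-0.436238i  product +0.006471-0.010453i
  m=+0: Y*=-0.475743-0.000000i  Y=-0.254791+0.000000i  product +0.121215+0.000000i
  m=+1: Y*=-0.026065+0.007849i  Y=-0.116888-0.436238i  product +0.006471+0.010453i
  m=+2: Y*=+0.413633-0.273974i  Y=-0.489192+0.282431i  product -0.124967+0.250849i
  m=+3: Y*=-0.309518+0.372529i  Y=+0.229378+0.229382i  product -0.156448+0.014452i
  m=+4: Y*=+0.103979-0.245408i  Y=+0.060425-0.104656i  product -0.019401-0.025711i
  m=+5: Y*=-0.010797+0.099341i  Y=-0.031031-0.008315i  product +0.001161-0.002993i
  m=+6: Y*=-0.004917-0.026383i  Y=-0.000000+0.006252i  product +0.000165-0.000031i
  m=+7: Y*=+0.002335+0.004521i  Y=+0.000840-0.000225i  product +0.000003+0.000003i
  m=+8: Y*=-0.000422-0.000436i  Y=-0.000038-0.000066i  product -0.000000+0.000000i
Accumulated sum -0.464817-0.000000i; after 4π/(2l+1) scaling, -0.343592-0.000000i ⇒ P_8 = -0.343592

-0.343592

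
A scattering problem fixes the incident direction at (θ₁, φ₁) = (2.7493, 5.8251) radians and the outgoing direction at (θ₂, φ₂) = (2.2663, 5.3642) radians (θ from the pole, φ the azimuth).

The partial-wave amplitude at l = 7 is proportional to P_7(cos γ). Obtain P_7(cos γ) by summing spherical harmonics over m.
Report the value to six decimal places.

-0.399274

Summing Y*_{l m}(θ₁,φ₁)·Y_{l m}(θ₂,φ₂) over m ∈ [−7, 7]; prefactor 4π/(2·7+1) = 0.837758:
  [-7]  conj(Y_{7,-7})(Ω₁) = (-0.000596, 0.000039) ; Y_{7,-7}(Ω₂) = (0.077729, 0.011725) ; Δ = (-0.000047, -0.000004)
  [-6]  conj(Y_{7,-6})(Ω₁) = (0.004986, 0.002068) ; Y_{7,-6}(Ω₂) = (-0.176361, 0.170763) ; Δ = (-0.001232, 0.000487)
  [-5]  conj(Y_{7,-5})(Ω₁) = (-0.019949, -0.022762) ; Y_{7,-5}(Ω₂) = (-0.049749, -0.421580) ; Δ = (-0.008604, 0.009542)
  [-4]  conj(Y_{7,-4})(Ω₁) = (0.030340, 0.113346) ; Y_{7,-4}(Ω₂) = (0.328650, 0.194487) ; Δ = (-0.012073, 0.043152)
  [-3]  conj(Y_{7,-3})(Ω₁) = (0.061446, -0.308602) ; Y_{7,-3}(Ω₂) = (-0.000396, 0.000160) ; Δ = (0.000025, 0.000132)
  [-2]  conj(Y_{7,-2})(Ω₁) = (-0.325899, 0.424608) ; Y_{7,-2}(Ω₂) = (-0.094498, 0.345238) ; Δ = (-0.115794, -0.152637)
  [-1]  conj(Y_{7,-1})(Ω₁) = (0.360042, -0.177525) ; Y_{7,-1}(Ω₂) = (-0.098897, -0.129605) ; Δ = (-0.058615, -0.029107)
  [+0]  conj(Y_{7,0})(Ω₁) = (0.266304, -0.000000) ; Y_{7,0}(Ω₂) = (-0.315121, 0.000000) ; Δ = (-0.083918, 0.000000)
  [+1]  conj(Y_{7,1})(Ω₁) = (-0.360042, -0.177525) ; Y_{7,1}(Ω₂) = (0.098897, -0.129605) ; Δ = (-0.058615, 0.029107)
  [+2]  conj(Y_{7,2})(Ω₁) = (-0.325899, -0.424608) ; Y_{7,2}(Ω₂) = (-0.094498, -0.345238) ; Δ = (-0.115794, 0.152637)
  [+3]  conj(Y_{7,3})(Ω₁) = (-0.061446, -0.308602) ; Y_{7,3}(Ω₂) = (0.000396, 0.000160) ; Δ = (0.000025, -0.000132)
  [+4]  conj(Y_{7,4})(Ω₁) = (0.030340, -0.113346) ; Y_{7,4}(Ω₂) = (0.328650, -0.194487) ; Δ = (-0.012073, -0.043152)
  [+5]  conj(Y_{7,5})(Ω₁) = (0.019949, -0.022762) ; Y_{7,5}(Ω₂) = (0.049749, -0.421580) ; Δ = (-0.008604, -0.009542)
  [+6]  conj(Y_{7,6})(Ω₁) = (0.004986, -0.002068) ; Y_{7,6}(Ω₂) = (-0.176361, -0.170763) ; Δ = (-0.001232, -0.000487)
  [+7]  conj(Y_{7,7})(Ω₁) = (0.000596, 0.000039) ; Y_{7,7}(Ω₂) = (-0.077729, 0.011725) ; Δ = (-0.000047, 0.000004)
Accumulated sum (-0.476598, 0.000000); after 4π/(2l+1) scaling, (-0.399274, 0.000000) ⇒ P_7 = -0.399274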